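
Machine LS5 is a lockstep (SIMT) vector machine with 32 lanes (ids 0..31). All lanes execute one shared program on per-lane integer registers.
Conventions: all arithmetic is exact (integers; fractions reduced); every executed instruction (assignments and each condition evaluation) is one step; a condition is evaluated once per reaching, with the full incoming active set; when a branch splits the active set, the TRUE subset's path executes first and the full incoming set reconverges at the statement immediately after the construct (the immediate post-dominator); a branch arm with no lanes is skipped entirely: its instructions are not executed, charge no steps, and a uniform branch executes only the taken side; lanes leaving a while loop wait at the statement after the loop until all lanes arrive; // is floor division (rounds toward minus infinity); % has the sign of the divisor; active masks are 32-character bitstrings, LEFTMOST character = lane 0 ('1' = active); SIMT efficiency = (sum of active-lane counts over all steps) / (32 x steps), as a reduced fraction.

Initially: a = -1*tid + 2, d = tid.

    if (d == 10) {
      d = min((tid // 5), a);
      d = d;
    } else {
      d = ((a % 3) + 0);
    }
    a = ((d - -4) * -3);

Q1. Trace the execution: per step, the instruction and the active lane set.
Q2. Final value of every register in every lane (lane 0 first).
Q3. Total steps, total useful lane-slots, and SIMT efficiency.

step 0: eval (d == 10)               11111111111111111111111111111111
step 1: d <- min((tid // 5), a)      00000000001000000000000000000000
step 2: d <- d                       00000000001000000000000000000000
step 3: d <- ((a % 3) + 0)           11111111110111111111111111111111
step 4: a <- ((d - -4) * -3)         11111111111111111111111111111111

Answer: 5 steps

a: -18,-15,-12,-18,-15,-12,-18,-15,-12,-18,12,-12,-18,-15,-12,-18,-15,-12,-18,-15,-12,-18,-15,-12,-18,-15,-12,-18,-15,-12,-18,-15
d: 2,1,0,2,1,0,2,1,0,2,-8,0,2,1,0,2,1,0,2,1,0,2,1,0,2,1,0,2,1,0,2,1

steps = 5; useful = 97; efficiency = 97/160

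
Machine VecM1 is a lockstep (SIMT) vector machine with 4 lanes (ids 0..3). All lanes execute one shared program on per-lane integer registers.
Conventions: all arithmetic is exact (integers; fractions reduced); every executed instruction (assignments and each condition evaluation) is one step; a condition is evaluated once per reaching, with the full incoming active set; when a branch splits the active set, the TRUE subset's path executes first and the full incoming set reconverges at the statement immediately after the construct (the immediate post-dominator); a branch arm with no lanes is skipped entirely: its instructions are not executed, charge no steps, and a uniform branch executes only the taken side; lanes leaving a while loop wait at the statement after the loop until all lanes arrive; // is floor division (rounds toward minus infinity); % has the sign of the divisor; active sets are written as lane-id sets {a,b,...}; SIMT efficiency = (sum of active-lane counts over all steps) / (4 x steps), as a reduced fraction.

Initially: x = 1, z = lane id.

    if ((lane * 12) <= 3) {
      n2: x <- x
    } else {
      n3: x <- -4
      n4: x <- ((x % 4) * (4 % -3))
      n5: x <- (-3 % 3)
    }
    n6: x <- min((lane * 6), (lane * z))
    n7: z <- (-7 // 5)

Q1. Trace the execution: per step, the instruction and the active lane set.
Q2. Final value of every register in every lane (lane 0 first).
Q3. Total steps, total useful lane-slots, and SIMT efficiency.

step 0: eval ((lane * 12) <= 3)      {0,1,2,3}
step 1: x <- x                       {0}
step 2: x <- -4                      {1,2,3}
step 3: x <- ((x % 4) * (4 % -3))    {1,2,3}
step 4: x <- (-3 % 3)                {1,2,3}
step 5: x <- min((lane * 6), (lane * z)) {0,1,2,3}
step 6: z <- (-7 // 5)               {0,1,2,3}

Answer: 7 steps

x: 0,1,4,9
z: -2,-2,-2,-2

steps = 7; useful = 22; efficiency = 22/28 = 11/14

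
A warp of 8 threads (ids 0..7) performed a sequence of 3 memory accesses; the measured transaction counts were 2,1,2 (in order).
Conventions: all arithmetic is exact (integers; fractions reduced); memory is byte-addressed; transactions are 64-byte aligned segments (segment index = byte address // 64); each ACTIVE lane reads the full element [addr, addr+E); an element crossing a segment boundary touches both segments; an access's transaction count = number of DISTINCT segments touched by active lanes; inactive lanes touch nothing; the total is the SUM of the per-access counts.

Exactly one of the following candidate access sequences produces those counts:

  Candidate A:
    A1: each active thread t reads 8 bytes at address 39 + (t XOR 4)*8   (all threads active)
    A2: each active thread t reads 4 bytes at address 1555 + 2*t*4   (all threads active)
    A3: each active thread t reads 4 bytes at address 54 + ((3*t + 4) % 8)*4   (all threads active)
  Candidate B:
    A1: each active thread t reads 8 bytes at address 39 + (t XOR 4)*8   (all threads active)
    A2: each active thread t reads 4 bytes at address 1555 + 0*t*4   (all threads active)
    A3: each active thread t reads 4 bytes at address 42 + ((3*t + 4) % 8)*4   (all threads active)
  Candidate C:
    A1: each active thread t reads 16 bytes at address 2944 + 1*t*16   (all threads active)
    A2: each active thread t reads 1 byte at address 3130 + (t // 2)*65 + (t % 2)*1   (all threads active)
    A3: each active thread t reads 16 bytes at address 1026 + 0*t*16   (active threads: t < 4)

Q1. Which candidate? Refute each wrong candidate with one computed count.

A: A2 gives 2 transactions, not 1
C: A2 gives 4 transactions, not 1
B: all counts match (2,1,2)

Answer: B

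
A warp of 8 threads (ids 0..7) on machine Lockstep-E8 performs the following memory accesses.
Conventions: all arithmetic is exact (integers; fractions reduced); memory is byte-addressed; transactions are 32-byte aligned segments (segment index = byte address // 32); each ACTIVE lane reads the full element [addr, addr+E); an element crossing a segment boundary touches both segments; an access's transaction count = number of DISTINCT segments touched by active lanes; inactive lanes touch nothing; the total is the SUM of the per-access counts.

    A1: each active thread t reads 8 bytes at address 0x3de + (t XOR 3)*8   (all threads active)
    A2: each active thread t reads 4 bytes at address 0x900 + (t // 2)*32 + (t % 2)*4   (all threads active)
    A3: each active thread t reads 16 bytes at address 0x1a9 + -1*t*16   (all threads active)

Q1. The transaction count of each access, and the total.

A1: 3 transactions
A2: 4 transactions
A3: 5 transactions

Answer: 3,4,5; total 12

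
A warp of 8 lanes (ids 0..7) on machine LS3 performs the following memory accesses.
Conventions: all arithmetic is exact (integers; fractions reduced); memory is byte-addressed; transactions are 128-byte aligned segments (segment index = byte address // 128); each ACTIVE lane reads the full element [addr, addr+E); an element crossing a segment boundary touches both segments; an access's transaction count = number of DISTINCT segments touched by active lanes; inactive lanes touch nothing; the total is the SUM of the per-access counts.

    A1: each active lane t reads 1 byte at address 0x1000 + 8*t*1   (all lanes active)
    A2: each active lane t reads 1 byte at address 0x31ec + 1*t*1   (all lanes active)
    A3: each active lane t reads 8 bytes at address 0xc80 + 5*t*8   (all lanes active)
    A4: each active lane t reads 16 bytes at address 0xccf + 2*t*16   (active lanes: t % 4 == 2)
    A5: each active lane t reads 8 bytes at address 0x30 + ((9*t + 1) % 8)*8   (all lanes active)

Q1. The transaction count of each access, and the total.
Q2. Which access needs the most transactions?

A1: 1 transaction
A2: 1 transaction
A3: 3 transactions
A4: 2 transactions
A5: 1 transaction

Answer: 1,1,3,2,1; total 8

Answer: A3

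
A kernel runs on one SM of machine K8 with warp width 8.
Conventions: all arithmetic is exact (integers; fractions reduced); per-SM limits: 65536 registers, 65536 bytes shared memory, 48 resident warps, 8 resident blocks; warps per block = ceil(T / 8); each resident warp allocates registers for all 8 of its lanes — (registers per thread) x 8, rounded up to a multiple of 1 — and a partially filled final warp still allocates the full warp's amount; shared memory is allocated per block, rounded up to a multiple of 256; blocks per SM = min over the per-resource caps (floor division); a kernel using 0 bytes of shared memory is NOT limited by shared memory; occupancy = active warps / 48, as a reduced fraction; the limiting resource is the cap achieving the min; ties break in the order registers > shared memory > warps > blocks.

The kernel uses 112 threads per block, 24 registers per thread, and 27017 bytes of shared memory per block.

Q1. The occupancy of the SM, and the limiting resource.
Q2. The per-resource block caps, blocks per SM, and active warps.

Answer: occupancy 7/12, limited by shared memory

registers: 24 blocks
shared memory: 2 blocks
warps: 3 blocks
blocks: 8 blocks

Answer: 2 blocks, 28 active warps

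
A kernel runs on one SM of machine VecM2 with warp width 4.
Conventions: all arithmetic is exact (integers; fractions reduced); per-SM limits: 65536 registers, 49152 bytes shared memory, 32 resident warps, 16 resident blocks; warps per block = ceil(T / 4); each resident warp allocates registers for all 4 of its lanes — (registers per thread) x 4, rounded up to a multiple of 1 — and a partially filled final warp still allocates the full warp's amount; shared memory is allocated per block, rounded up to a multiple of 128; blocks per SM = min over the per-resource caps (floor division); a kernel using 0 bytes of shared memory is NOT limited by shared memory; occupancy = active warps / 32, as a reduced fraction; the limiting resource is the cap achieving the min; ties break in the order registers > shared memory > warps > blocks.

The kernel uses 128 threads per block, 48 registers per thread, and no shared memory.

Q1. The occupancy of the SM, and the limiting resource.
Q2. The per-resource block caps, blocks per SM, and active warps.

Answer: occupancy 1, limited by warps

registers: 10 blocks
shared memory: no limit (kernel uses none)
warps: 1 block
blocks: 16 blocks

Answer: 1 block, 32 active warps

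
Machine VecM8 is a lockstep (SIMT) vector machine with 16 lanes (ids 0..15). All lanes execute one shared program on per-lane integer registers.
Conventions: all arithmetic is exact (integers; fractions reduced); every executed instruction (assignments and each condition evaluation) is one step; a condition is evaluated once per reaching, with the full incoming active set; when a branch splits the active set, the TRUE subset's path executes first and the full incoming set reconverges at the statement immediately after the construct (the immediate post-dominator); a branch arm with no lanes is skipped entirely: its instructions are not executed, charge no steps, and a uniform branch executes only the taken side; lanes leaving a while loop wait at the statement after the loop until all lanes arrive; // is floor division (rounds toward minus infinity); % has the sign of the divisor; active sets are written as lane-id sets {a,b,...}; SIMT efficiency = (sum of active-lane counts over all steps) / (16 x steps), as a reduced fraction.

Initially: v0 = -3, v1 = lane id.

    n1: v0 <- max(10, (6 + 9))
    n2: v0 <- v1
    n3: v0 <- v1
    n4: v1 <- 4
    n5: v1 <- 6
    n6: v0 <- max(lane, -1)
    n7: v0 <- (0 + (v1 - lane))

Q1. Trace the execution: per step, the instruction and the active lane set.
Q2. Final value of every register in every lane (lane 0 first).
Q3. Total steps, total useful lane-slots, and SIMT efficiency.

step 0: v0 <- max(10, (6 + 9))       {0,1,2,3,4,5,6,7,8,9,10,11,12,13,14,15}
step 1: v0 <- v1                     {0,1,2,3,4,5,6,7,8,9,10,11,12,13,14,15}
step 2: v0 <- v1                     {0,1,2,3,4,5,6,7,8,9,10,11,12,13,14,15}
step 3: v1 <- 4                      {0,1,2,3,4,5,6,7,8,9,10,11,12,13,14,15}
step 4: v1 <- 6                      {0,1,2,3,4,5,6,7,8,9,10,11,12,13,14,15}
step 5: v0 <- max(lane, -1)          {0,1,2,3,4,5,6,7,8,9,10,11,12,13,14,15}
step 6: v0 <- (0 + (v1 - lane))      {0,1,2,3,4,5,6,7,8,9,10,11,12,13,14,15}

Answer: 7 steps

v0: 6,5,4,3,2,1,0,-1,-2,-3,-4,-5,-6,-7,-8,-9
v1: 6,6,6,6,6,6,6,6,6,6,6,6,6,6,6,6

steps = 7; useful = 112; efficiency = 112/112 = 1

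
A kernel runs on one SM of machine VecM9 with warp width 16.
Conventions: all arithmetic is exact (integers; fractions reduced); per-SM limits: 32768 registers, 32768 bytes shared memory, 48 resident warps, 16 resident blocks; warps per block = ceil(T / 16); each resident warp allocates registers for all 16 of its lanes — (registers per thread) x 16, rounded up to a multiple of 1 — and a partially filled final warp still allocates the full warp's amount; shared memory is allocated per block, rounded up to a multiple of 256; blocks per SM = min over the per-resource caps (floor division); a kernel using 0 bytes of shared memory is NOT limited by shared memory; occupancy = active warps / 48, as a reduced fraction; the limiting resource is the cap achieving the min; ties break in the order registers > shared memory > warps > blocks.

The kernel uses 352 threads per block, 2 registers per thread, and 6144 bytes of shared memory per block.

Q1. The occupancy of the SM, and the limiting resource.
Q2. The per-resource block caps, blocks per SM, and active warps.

Answer: occupancy 11/12, limited by warps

registers: 46 blocks
shared memory: 5 blocks
warps: 2 blocks
blocks: 16 blocks

Answer: 2 blocks, 44 active warps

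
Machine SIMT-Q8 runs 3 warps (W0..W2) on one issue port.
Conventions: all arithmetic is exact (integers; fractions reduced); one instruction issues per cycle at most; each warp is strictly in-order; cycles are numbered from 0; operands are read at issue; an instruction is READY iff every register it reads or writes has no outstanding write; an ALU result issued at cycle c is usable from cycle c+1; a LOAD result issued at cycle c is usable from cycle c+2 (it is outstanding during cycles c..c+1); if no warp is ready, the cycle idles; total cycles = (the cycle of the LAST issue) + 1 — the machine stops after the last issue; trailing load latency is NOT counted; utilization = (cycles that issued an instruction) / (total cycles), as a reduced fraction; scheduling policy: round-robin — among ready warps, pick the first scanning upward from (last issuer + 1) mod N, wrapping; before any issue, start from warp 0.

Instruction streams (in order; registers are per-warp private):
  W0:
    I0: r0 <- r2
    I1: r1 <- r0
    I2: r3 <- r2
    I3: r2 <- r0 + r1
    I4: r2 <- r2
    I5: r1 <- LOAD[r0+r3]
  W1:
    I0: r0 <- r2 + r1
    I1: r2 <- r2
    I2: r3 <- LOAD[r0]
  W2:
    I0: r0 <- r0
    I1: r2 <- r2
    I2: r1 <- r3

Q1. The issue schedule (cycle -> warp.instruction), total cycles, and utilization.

cycle 0: W0.I0
cycle 1: W1.I0
cycle 2: W2.I0
cycle 3: W0.I1
cycle 4: W1.I1
cycle 5: W2.I1
cycle 6: W0.I2
cycle 7: W1.I2
cycle 8: W2.I2
cycle 9: W0.I3
cycle 10: W0.I4
cycle 11: W0.I5

Answer: 12 cycles, utilization 1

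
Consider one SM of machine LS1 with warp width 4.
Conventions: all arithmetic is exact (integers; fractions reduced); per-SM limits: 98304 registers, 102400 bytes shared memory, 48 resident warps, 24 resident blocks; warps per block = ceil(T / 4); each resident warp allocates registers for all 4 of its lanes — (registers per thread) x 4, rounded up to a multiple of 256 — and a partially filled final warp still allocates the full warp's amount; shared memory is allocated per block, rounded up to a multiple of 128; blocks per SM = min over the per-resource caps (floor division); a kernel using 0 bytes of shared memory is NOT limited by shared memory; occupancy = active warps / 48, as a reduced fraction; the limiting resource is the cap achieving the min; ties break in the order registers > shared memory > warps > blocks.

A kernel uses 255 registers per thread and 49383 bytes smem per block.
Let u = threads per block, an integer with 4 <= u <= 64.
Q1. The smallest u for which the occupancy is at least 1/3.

Answer: u = 29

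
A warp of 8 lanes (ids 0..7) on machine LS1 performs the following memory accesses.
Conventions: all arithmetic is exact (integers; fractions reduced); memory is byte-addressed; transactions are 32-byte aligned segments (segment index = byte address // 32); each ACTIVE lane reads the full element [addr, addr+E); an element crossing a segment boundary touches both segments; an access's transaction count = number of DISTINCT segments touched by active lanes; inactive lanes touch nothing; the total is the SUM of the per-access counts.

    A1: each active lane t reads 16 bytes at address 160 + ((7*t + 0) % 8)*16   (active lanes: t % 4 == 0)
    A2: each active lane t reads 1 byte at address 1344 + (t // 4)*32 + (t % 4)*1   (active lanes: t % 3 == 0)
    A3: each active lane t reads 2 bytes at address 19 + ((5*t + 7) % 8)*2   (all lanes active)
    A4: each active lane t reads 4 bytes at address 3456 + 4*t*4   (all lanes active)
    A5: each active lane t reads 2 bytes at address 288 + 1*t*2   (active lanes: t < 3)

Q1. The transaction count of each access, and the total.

A1: 2 transactions
A2: 2 transactions
A3: 2 transactions
A4: 4 transactions
A5: 1 transaction

Answer: 2,2,2,4,1; total 11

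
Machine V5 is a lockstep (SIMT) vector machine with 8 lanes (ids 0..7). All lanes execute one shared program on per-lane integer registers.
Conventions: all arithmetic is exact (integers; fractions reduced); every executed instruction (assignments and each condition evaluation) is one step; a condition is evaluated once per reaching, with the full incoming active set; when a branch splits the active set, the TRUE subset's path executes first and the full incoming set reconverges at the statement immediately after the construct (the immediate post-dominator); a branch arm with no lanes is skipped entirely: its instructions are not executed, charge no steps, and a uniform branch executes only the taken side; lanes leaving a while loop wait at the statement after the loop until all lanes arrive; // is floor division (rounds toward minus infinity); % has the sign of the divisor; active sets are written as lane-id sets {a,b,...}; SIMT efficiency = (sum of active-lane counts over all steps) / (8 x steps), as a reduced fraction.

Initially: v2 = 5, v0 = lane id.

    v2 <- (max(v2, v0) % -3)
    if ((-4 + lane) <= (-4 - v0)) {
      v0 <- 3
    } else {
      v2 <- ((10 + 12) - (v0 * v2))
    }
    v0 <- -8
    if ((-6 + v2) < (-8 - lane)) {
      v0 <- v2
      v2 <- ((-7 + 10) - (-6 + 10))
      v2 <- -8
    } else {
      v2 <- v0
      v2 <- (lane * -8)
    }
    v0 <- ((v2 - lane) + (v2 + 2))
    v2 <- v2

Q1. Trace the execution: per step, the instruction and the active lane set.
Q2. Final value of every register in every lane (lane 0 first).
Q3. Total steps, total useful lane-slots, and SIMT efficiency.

step 0: v2 <- (max(v2, v0) % -3)     {0,1,2,3,4,5,6,7}
step 1: eval ((-4 + lane) <= (-4 - v0)) {0,1,2,3,4,5,6,7}
step 2: v0 <- 3                      {0}
step 3: v2 <- ((10 + 12) - (v0 * v2)) {1,2,3,4,5,6,7}
step 4: v0 <- -8                     {0,1,2,3,4,5,6,7}
step 5: eval ((-6 + v2) < (-8 - lane)) {0,1,2,3,4,5,6,7}
step 6: v2 <- v0                     {0,1,2,3,4,5,6,7}
step 7: v2 <- (lane * -8)            {0,1,2,3,4,5,6,7}
step 8: v0 <- ((v2 - lane) + (v2 + 2)) {0,1,2,3,4,5,6,7}
step 9: v2 <- v2                     {0,1,2,3,4,5,6,7}

Answer: 10 steps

v2: 0,-8,-16,-24,-32,-40,-48,-56
v0: 2,-15,-32,-49,-66,-83,-100,-117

steps = 10; useful = 72; efficiency = 72/80 = 9/10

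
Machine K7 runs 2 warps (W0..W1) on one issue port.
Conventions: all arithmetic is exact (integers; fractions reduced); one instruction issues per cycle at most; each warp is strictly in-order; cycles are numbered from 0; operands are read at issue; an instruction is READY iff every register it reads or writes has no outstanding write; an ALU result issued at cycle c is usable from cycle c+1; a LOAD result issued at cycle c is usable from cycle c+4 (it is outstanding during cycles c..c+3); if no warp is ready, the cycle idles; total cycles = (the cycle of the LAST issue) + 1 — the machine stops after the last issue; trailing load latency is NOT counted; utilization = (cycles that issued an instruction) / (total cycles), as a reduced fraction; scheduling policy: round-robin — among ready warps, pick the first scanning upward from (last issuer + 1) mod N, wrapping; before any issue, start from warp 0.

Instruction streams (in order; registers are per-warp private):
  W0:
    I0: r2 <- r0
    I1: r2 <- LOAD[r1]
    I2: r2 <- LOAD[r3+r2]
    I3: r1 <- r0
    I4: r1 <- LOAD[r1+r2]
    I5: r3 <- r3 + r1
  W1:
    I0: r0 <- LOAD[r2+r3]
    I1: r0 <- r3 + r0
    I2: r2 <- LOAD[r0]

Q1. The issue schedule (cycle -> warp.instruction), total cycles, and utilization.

cycle 0: W0.I0
cycle 1: W1.I0
cycle 2: W0.I1
cycle 3: idle
cycle 4: idle
cycle 5: W1.I1
cycle 6: W0.I2
cycle 7: W1.I2
cycle 8: W0.I3
cycle 9: idle
cycle 10: W0.I4
cycle 11: idle
cycle 12: idle
cycle 13: idle
cycle 14: W0.I5

Answer: 15 cycles, utilization 3/5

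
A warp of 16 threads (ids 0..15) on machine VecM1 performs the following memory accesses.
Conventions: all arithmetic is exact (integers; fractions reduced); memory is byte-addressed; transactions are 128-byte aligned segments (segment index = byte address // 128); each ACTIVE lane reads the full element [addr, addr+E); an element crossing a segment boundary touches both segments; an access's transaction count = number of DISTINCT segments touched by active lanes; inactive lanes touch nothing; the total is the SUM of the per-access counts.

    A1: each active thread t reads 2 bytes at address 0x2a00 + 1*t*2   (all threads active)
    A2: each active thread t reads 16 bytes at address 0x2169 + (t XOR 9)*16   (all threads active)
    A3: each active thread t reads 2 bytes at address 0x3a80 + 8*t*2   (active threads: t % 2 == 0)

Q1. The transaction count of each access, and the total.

A1: 1 transaction
A2: 3 transactions
A3: 2 transactions

Answer: 1,3,2; total 6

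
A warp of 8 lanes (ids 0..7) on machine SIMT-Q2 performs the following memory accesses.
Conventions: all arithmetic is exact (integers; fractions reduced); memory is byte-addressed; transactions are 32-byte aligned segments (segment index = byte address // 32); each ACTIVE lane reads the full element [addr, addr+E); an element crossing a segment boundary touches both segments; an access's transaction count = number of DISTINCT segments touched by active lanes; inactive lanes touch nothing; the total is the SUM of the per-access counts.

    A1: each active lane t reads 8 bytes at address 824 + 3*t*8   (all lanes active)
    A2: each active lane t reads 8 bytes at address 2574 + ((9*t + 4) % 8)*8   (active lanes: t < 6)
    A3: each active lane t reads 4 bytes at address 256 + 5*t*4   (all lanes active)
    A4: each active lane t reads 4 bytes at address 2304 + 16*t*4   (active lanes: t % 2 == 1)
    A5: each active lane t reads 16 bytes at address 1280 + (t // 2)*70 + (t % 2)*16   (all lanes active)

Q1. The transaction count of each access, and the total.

A1: 7 transactions
A2: 3 transactions
A3: 5 transactions
A4: 4 transactions
A5: 7 transactions

Answer: 7,3,5,4,7; total 26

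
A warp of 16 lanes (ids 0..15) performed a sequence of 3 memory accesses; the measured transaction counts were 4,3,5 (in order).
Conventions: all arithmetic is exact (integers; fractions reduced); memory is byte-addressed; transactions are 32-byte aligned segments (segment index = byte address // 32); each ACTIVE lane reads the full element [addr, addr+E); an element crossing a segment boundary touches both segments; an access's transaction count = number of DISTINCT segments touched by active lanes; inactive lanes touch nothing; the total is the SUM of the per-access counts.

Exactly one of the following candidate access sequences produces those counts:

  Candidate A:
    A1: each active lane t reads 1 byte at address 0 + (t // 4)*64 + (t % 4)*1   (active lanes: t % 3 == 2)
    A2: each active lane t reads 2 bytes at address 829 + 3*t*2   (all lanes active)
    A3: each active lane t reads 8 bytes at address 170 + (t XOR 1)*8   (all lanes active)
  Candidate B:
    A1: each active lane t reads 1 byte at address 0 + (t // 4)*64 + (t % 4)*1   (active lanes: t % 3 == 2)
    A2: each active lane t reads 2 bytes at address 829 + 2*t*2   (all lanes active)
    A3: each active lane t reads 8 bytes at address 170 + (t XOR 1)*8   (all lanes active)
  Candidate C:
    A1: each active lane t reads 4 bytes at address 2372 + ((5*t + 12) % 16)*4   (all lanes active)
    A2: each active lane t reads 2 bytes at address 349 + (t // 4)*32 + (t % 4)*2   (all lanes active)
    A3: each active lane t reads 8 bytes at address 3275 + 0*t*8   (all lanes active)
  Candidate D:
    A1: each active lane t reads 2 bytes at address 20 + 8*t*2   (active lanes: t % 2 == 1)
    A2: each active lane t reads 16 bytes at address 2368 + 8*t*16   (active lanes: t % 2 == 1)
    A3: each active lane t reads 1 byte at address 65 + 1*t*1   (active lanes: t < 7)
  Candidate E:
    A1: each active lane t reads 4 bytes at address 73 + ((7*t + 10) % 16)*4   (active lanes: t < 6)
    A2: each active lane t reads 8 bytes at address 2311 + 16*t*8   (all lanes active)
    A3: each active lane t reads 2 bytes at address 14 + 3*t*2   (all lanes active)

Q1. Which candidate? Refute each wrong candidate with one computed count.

A: A2 gives 4 transactions, not 3
C: A1 gives 3 transactions, not 4
D: A1 gives 8 transactions, not 4
E: A1 gives 3 transactions, not 4
B: all counts match (4,3,5)

Answer: B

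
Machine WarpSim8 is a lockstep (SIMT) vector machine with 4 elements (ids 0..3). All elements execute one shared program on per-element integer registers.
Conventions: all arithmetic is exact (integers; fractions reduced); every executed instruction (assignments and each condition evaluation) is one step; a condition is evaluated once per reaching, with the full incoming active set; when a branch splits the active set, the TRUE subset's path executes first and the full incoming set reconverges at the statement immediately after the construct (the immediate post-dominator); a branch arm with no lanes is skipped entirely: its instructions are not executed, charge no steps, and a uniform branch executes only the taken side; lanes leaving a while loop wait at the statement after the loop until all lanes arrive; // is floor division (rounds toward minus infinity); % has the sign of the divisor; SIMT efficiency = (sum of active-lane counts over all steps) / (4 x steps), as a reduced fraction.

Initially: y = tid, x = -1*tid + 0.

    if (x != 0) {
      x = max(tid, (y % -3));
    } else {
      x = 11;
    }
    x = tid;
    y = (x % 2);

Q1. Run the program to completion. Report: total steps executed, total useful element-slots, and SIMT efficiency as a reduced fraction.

Answer: 5 steps, 16 useful, 4/5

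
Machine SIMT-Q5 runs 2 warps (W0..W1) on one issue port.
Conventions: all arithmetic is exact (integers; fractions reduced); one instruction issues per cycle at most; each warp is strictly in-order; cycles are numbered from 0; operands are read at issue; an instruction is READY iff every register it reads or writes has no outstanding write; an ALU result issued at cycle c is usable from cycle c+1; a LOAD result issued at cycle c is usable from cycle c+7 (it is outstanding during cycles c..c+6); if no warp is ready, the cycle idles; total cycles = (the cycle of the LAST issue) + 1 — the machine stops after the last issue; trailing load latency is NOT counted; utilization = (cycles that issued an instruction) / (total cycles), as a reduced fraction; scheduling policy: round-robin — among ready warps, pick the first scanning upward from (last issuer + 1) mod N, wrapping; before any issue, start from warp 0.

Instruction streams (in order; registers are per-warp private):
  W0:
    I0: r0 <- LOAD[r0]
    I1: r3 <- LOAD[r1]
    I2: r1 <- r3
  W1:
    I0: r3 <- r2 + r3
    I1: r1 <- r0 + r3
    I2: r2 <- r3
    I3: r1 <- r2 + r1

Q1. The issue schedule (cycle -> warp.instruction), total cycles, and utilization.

cycle 0: W0.I0
cycle 1: W1.I0
cycle 2: W0.I1
cycle 3: W1.I1
cycle 4: W1.I2
cycle 5: W1.I3
cycle 6: idle
cycle 7: idle
cycle 8: idle
cycle 9: W0.I2

Answer: 10 cycles, utilization 7/10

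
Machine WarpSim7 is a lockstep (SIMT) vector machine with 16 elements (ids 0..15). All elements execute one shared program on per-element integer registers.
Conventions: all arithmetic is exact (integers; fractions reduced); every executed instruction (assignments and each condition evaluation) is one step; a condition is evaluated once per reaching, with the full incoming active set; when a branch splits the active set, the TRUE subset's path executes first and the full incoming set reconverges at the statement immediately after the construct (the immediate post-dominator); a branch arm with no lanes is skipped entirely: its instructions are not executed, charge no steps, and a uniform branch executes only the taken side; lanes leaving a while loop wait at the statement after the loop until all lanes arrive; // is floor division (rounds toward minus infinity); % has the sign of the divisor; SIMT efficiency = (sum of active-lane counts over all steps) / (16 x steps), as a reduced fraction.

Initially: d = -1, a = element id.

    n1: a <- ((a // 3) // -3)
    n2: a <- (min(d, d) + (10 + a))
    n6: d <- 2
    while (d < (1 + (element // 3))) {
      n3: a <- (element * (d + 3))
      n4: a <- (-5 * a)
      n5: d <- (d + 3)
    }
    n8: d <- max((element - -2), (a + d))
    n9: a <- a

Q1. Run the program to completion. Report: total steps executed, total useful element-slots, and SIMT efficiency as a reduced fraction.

Answer: 14 steps, 140 useful, 5/8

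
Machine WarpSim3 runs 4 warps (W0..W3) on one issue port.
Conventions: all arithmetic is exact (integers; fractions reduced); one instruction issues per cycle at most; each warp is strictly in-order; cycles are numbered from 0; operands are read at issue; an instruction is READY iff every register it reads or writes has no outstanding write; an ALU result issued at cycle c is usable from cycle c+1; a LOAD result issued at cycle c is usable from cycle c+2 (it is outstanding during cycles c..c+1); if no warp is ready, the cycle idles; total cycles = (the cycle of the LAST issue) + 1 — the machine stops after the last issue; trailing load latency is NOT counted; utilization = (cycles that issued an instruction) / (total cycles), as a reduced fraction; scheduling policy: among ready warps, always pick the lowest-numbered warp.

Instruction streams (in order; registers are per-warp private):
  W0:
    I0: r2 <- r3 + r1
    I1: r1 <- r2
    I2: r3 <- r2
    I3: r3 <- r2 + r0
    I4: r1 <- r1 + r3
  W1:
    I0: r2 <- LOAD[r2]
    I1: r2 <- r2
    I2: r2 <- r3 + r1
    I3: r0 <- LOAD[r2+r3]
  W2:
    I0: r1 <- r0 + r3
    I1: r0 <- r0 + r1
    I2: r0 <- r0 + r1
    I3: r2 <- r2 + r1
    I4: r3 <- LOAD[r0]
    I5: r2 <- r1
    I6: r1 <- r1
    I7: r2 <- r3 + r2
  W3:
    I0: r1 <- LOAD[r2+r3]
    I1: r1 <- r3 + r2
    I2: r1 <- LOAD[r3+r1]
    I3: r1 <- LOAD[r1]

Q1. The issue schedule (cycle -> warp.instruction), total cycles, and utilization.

cycle 0: W0.I0
cycle 1: W0.I1
cycle 2: W0.I2
cycle 3: W0.I3
cycle 4: W0.I4
cycle 5: W1.I0
cycle 6: W2.I0
cycle 7: W1.I1
cycle 8: W1.I2
cycle 9: W1.I3
cycle 10: W2.I1
cycle 11: W2.I2
cycle 12: W2.I3
cycle 13: W2.I4
cycle 14: W2.I5
cycle 15: W2.I6
cycle 16: W2.I7
cycle 17: W3.I0
cycle 18: idle
cycle 19: W3.I1
cycle 20: W3.I2
cycle 21: idle
cycle 22: W3.I3

Answer: 23 cycles, utilization 21/23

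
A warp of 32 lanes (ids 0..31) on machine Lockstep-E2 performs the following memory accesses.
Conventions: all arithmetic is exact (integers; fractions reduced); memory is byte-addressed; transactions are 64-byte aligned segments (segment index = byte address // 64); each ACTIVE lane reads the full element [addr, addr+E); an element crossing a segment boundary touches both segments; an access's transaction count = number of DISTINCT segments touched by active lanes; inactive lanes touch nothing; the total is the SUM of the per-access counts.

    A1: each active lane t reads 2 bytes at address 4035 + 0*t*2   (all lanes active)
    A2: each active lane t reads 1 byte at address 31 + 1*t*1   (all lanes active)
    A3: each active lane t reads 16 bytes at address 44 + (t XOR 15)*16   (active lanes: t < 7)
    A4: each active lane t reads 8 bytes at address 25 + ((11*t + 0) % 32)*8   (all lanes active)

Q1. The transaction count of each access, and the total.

A1: 1 transaction
A2: 1 transaction
A3: 3 transactions
A4: 5 transactions

Answer: 1,1,3,5; total 10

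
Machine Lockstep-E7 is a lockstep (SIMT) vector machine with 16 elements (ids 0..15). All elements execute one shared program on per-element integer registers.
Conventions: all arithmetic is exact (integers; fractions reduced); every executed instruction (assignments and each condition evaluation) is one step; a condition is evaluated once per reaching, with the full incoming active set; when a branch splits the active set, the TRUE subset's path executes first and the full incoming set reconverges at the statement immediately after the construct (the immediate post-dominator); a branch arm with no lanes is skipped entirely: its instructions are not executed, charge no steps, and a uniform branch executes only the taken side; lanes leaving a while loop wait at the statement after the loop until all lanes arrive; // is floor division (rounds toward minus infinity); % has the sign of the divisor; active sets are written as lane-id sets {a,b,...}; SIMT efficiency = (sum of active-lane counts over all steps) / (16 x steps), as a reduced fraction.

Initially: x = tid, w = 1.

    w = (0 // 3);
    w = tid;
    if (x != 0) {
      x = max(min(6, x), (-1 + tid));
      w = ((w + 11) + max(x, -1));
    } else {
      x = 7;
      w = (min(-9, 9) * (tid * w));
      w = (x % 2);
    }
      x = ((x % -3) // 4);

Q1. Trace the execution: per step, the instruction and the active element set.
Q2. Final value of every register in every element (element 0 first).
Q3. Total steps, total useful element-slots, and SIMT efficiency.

step 0: w <- (0 // 3)                {0,1,2,3,4,5,6,7,8,9,10,11,12,13,14,15}
step 1: w <- tid                     {0,1,2,3,4,5,6,7,8,9,10,11,12,13,14,15}
step 2: eval (x != 0)                {0,1,2,3,4,5,6,7,8,9,10,11,12,13,14,15}
step 3: x <- max(min(6, x), (-1 + tid)) {1,2,3,4,5,6,7,8,9,10,11,12,13,14,15}
step 4: w <- ((w + 11) + max(x, -1)) {1,2,3,4,5,6,7,8,9,10,11,12,13,14,15}
step 5: x <- 7                       {0}
step 6: w <- (min(-9, 9) * (tid * w)) {0}
step 7: w <- (x % 2)                 {0}
step 8: x <- ((x % -3) // 4)         {0,1,2,3,4,5,6,7,8,9,10,11,12,13,14,15}

Answer: 9 steps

x: -1,-1,-1,0,-1,-1,0,0,-1,-1,0,-1,-1,0,-1,-1
w: 1,13,15,17,19,21,23,24,26,28,30,32,34,36,38,40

steps = 9; useful = 97; efficiency = 97/144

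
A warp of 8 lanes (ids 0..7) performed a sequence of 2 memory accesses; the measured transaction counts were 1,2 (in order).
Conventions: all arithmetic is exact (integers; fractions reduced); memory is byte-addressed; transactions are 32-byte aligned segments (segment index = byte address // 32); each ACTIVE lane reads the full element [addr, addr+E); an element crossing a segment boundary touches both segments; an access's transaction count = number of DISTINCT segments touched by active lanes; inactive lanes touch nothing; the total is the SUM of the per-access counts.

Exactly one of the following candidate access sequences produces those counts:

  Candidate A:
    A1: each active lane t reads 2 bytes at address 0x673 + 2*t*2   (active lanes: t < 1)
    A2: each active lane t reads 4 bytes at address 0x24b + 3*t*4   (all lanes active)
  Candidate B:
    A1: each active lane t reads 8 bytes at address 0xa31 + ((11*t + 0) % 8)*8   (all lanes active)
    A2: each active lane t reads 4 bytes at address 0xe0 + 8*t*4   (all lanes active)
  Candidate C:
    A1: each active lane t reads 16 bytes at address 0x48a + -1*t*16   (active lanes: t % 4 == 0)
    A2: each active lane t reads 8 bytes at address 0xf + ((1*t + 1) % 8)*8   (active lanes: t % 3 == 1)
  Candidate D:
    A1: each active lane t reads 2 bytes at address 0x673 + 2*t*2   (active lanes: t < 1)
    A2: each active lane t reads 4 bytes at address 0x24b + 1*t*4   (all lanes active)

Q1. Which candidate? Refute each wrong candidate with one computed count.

A: A2 gives 4 transactions, not 2
B: A1 gives 3 transactions, not 1
C: A1 gives 2 transactions, not 1
D: all counts match (1,2)

Answer: D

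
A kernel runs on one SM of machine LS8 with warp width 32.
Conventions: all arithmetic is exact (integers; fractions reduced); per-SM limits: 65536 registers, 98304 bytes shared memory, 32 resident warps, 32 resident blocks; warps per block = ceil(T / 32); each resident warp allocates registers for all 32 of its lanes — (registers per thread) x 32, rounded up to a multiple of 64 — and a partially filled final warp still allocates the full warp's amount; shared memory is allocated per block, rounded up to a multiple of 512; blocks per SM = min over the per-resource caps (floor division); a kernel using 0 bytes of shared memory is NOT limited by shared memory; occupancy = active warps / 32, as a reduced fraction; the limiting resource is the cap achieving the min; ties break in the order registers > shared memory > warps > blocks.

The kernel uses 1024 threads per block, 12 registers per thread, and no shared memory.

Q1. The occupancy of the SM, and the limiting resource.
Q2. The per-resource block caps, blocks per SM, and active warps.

Answer: occupancy 1, limited by warps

registers: 5 blocks
shared memory: no limit (kernel uses none)
warps: 1 block
blocks: 32 blocks

Answer: 1 block, 32 active warps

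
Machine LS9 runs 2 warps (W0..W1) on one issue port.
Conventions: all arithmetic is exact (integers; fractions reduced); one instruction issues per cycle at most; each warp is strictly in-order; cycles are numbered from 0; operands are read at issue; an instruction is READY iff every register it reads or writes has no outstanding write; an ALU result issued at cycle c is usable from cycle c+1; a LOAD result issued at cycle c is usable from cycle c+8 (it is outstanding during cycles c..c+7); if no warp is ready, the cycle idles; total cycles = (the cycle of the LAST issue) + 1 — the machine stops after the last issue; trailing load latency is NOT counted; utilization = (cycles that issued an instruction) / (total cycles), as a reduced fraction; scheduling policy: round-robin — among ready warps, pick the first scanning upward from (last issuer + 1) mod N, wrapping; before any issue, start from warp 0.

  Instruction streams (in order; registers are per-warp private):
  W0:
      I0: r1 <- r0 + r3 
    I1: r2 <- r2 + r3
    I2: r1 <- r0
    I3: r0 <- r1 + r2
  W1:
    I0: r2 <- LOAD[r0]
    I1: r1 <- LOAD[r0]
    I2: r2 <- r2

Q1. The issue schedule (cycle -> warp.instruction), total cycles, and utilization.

cycle 0: W0.I0
cycle 1: W1.I0
cycle 2: W0.I1
cycle 3: W1.I1
cycle 4: W0.I2
cycle 5: W0.I3
cycle 6: idle
cycle 7: idle
cycle 8: idle
cycle 9: W1.I2

Answer: 10 cycles, utilization 7/10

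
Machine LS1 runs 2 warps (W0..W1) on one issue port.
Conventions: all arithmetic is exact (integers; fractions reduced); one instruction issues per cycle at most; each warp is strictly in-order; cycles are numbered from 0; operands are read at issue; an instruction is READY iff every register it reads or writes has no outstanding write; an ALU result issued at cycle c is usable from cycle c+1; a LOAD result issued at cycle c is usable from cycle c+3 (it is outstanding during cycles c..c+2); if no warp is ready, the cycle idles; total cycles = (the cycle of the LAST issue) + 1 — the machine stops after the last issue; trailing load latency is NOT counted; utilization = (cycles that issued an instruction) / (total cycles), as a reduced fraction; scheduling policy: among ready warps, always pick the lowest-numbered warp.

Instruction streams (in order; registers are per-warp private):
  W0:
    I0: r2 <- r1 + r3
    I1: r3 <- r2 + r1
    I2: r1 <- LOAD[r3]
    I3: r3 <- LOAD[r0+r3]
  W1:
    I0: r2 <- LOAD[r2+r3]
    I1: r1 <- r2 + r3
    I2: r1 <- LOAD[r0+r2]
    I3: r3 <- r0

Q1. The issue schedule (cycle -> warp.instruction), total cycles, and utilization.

cycle 0: W0.I0
cycle 1: W0.I1
cycle 2: W0.I2
cycle 3: W0.I3
cycle 4: W1.I0
cycle 5: idle
cycle 6: idle
cycle 7: W1.I1
cycle 8: W1.I2
cycle 9: W1.I3

Answer: 10 cycles, utilization 4/5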